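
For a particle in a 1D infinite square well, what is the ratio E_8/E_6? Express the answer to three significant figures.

1.78

E_n ∝ n², so E_8/E_6 = 8²/6² = 64/36 = 1.78.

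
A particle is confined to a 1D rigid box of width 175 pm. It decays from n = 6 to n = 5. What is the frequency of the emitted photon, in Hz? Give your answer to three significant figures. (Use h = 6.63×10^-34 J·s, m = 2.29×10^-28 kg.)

E_1 = h²/(8mL²) = 7.835×10^-21 J and ΔE = (6² − 5²)E_1 = 8.619×10^-20 J.
f = ΔE/h = 8.619×10^-20/6.63×10^-34 = 1.30×10^14 Hz.

f = 1.30×10^14 Hz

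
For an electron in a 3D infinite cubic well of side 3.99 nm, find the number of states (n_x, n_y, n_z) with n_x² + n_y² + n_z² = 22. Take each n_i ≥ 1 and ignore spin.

degeneracy = 3

The level has n_x² + n_y² + n_z² = 22. The ordered positive-integer solutions are (2, 3, 3), (3, 2, 3), (3, 3, 2).
That gives 3 states.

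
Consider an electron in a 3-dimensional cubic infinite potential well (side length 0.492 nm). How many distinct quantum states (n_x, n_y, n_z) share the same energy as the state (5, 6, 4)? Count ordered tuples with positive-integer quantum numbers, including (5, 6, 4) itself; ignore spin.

degeneracy = 12

The level has n_x² + n_y² + n_z² = 77. The ordered positive-integer solutions are (2, 3, 8), (2, 8, 3), (3, 2, 8), (3, 8, 2), (4, 5, 6), (4, 6, 5), (5, 4, 6), (5, 6, 4), (6, 4, 5), (6, 5, 4), (8, 2, 3), (8, 3, 2).
That gives 12 states.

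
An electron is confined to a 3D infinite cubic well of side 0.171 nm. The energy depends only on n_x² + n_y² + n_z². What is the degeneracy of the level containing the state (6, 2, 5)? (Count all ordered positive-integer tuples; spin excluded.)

The level has n_x² + n_y² + n_z² = 65. The ordered positive-integer solutions are (2, 5, 6), (2, 6, 5), (5, 2, 6), (5, 6, 2), (6, 2, 5), (6, 5, 2).
That gives 6 states.

degeneracy = 6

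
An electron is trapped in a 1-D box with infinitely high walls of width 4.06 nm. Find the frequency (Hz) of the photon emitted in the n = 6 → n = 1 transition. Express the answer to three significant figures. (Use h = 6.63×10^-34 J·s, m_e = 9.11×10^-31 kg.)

f = 1.93×10^14 Hz

E_1 = h²/(8m_eL²) = 3.659×10^-21 J and ΔE = (6² − 1²)E_1 = 1.281×10^-19 J.
f = ΔE/h = 1.281×10^-19/6.63×10^-34 = 1.93×10^14 Hz.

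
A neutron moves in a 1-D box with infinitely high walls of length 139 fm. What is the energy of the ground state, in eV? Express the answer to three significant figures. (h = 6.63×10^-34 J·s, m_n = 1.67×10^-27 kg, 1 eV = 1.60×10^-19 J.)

E_1 = 1.06×10^4 eV

For an infinite well E_n = n²h²/(8m_nL²), so E_1 = h²/(8m_nL²) = (6.63×10^-34)²/(8·1.67×10^-27·(1.39×10^-13 m)²) = 1.703×10^-15 J.
Converting, E_1 = 1.703×10^-15 J / (1.60×10^-19 J/eV) = 1.06×10^4 eV.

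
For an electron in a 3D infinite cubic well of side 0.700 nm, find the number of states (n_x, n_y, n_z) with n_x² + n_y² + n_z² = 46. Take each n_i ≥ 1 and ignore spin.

The level has n_x² + n_y² + n_z² = 46. The ordered positive-integer solutions are (1, 3, 6), (1, 6, 3), (3, 1, 6), (3, 6, 1), (6, 1, 3), (6, 3, 1).
That gives 6 states.

degeneracy = 6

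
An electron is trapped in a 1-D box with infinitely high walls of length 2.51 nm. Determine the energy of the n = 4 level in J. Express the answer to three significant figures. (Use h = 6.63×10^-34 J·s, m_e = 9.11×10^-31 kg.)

For an infinite well E_n = n²h²/(8m_eL²), so E_1 = h²/(8m_eL²) = (6.63×10^-34)²/(8·9.11×10^-31·(2.51×10^-9 m)²) = 9.574×10^-21 J.
Then E_4 = 4²·E_1 = 16·9.574×10^-21 J = 1.53×10^-19 J.

E_4 = 1.53×10^-19 J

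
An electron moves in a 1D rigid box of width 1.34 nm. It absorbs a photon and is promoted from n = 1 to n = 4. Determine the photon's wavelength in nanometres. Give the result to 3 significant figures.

E_1 = h²/(8m_eL²) = 3.355×10^-20 J, so ΔE = (4² − 1²)E_1 = 5.032×10^-19 J.
λ = hc/ΔE = (6.626×10^-34·2.998×10^8)/5.032×10^-19 = 3.95×10^-7 m = 395 nm.

λ = 395 nm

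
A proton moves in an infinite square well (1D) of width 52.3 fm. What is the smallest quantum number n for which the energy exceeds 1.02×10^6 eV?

n = 4

E_1 = h²/(8m_pL²) = 1.199×10^-14 J = 7.484×10^4 eV.
Need n² > 1.02×10^6/7.484×10^4 = 13.63, i.e. n > 3.692.
The smallest integer satisfying this is n = 4.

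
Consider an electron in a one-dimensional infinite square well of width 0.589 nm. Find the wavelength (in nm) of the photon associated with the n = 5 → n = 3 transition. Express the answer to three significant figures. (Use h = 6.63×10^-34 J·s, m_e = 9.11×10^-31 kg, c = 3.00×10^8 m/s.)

E_1 = h²/(8m_eL²) = 1.739×10^-19 J, so ΔE = (5² − 3²)E_1 = 2.782×10^-18 J.
λ = hc/ΔE = (6.63×10^-34·3.00×10^8)/2.782×10^-18 = 7.15×10^-8 m = 71.5 nm.

λ = 71.5 nm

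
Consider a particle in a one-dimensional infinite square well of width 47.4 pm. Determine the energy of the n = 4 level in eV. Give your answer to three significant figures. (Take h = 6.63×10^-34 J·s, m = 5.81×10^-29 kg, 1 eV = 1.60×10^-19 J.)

For an infinite well E_n = n²h²/(8mL²), so E_1 = h²/(8mL²) = (6.63×10^-34)²/(8·5.81×10^-29·(4.74×10^-11 m)²) = 4.209×10^-19 J.
Then E_4 = 4²·E_1 = 16·4.209×10^-19 J = 6.734×10^-18 J.
Converting, E_4 = 6.734×10^-18 J / (1.60×10^-19 J/eV) = 42.1 eV.

E_4 = 42.1 eV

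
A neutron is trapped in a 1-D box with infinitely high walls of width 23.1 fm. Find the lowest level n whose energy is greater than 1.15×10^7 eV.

E_1 = h²/(8m_nL²) = 6.140×10^-14 J = 3.833×10^5 eV.
Need n² > 1.15×10^7/3.833×10^5 = 30.00, i.e. n > 5.477.
The smallest integer satisfying this is n = 6.

n = 6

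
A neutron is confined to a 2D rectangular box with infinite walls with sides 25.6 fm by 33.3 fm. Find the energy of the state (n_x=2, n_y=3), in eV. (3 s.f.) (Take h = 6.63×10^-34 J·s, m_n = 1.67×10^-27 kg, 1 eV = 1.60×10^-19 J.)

E = 2.92×10^6 eV

For a 2D rectangular well E = (h²/8m_n)·Σ n_i²/L_i² = (6.63×10^-34)²/(8·1.67×10^-27) · [2²/(25.6 fm)² + 3²/(33.3 fm)²].
Evaluating gives E = 4.679×10^-13 J = 2.92×10^6 eV.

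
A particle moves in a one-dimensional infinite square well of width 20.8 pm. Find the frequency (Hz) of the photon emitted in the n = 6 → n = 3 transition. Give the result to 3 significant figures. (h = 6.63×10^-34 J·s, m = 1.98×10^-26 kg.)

E_1 = h²/(8mL²) = 6.414×10^-21 J and ΔE = (6² − 3²)E_1 = 1.732×10^-19 J.
f = ΔE/h = 1.732×10^-19/6.63×10^-34 = 2.61×10^14 Hz.

f = 2.61×10^14 Hz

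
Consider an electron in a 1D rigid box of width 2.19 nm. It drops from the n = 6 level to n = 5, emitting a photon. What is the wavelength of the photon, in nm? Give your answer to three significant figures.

λ = 1.44×10^3 nm

E_1 = h²/(8m_eL²) = 1.256×10^-20 J, so ΔE = (6² − 5²)E_1 = 1.382×10^-19 J.
λ = hc/ΔE = (6.626×10^-34·2.998×10^8)/1.382×10^-19 = 1.44×10^-6 m = 1.44×10^3 nm.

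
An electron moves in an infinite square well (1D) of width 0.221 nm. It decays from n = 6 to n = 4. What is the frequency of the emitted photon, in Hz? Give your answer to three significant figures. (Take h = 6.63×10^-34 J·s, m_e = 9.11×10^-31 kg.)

E_1 = h²/(8m_eL²) = 1.235×10^-18 J and ΔE = (6² − 4²)E_1 = 2.470×10^-17 J.
f = ΔE/h = 2.470×10^-17/6.63×10^-34 = 3.73×10^16 Hz.

f = 3.73×10^16 Hz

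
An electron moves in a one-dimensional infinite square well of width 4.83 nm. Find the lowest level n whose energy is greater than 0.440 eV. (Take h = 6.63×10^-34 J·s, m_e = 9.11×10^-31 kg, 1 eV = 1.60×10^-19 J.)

n = 6

E_1 = h²/(8m_eL²) = 2.585×10^-21 J = 0.01616 eV.
Need n² > 0.440/0.01616 = 27.23, i.e. n > 5.218.
The smallest integer satisfying this is n = 6.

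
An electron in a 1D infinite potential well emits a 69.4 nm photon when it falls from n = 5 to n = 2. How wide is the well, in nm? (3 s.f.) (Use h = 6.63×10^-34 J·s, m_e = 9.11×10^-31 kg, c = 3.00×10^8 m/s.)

L = 0.665 nm

The photon carries ΔE = hc/λ = 6.63×10^-34·3.00×10^8/6.94×10^-8 m = 2.866×10^-18 J.
Since ΔE = (5² − 2²)E_1, E_1 = 1.365×10^-19 J, and L = h/√(8m_eE_1) = 6.65×10^-10 m = 0.665 nm.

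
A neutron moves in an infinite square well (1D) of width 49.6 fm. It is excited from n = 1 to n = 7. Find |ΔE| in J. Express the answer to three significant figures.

E_1 = h²/(8m_nL²) = 1.332×10^-14 J.
|ΔE| = |1² − 7²|·E_1 = 48·1.332×10^-14 J = 6.39×10^-13 J.

|ΔE| = 6.39×10^-13 J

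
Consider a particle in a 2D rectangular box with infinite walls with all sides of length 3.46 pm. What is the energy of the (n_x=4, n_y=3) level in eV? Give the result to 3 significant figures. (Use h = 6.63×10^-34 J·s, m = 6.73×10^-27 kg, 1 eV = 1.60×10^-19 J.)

E = 107 eV

For a 2D rectangular well E = (h²/8m)·Σ n_i²/L_i² = (6.63×10^-34)²/(8·6.73×10^-27) · [4²/(3.46 pm)² + 3²/(3.46 pm)²].
Evaluating gives E = 1.705×10^-17 J = 107 eV.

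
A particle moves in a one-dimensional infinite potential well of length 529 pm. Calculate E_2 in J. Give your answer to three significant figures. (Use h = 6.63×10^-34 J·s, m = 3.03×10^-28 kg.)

For an infinite well E_n = n²h²/(8mL²), so E_1 = h²/(8mL²) = (6.63×10^-34)²/(8·3.03×10^-28·(5.29×10^-10 m)²) = 6.480×10^-22 J.
Then E_2 = 2²·E_1 = 4·6.480×10^-22 J = 2.59×10^-21 J.

E_2 = 2.59×10^-21 J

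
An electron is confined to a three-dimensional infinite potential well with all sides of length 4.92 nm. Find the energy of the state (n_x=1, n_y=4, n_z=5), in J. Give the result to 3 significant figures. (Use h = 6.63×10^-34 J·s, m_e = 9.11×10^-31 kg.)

For a 3D rectangular well E = (h²/8m_e)·Σ n_i²/L_i² = (6.63×10^-34)²/(8·9.11×10^-31) · [1²/(4.92 nm)² + 4²/(4.92 nm)² + 5²/(4.92 nm)²].
Evaluating gives E = 1.05×10^-19 J.

E = 1.05×10^-19 J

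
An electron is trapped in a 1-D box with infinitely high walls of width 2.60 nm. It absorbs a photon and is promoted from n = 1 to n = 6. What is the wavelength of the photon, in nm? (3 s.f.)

E_1 = h²/(8m_eL²) = 8.912×10^-21 J, so ΔE = (6² − 1²)E_1 = 3.119×10^-19 J.
λ = hc/ΔE = (6.626×10^-34·2.998×10^8)/3.119×10^-19 = 6.37×10^-7 m = 637 nm.

λ = 637 nm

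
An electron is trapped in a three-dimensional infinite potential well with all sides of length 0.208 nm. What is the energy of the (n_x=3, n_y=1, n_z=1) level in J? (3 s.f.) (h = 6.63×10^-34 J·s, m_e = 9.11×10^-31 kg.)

For a 3D rectangular well E = (h²/8m_e)·Σ n_i²/L_i² = (6.63×10^-34)²/(8·9.11×10^-31) · [3²/(0.208 nm)² + 1²/(0.208 nm)² + 1²/(0.208 nm)²].
Evaluating gives E = 1.53×10^-17 J.

E = 1.53×10^-17 J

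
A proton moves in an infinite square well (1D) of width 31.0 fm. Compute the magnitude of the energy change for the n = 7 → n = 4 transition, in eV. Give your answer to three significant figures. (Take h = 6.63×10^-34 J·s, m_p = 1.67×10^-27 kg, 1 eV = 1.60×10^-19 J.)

E_1 = h²/(8m_pL²) = 3.424×10^-14 J.
|ΔE| = |7² − 4²|·E_1 = 33·3.424×10^-14 J = 1.130×10^-12 J = 7.06×10^6 eV.

|ΔE| = 7.06×10^6 eV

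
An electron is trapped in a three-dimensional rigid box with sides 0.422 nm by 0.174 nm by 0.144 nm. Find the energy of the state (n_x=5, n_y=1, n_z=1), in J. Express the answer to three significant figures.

For a 3D rectangular well E = (h²/8m_e)·Σ n_i²/L_i² = (6.626×10^-34)²/(8·9.109×10^-31) · [5²/(0.422 nm)² + 1²/(0.174 nm)² + 1²/(0.144 nm)²].
Evaluating gives E = 1.34×10^-17 J.

E = 1.34×10^-17 J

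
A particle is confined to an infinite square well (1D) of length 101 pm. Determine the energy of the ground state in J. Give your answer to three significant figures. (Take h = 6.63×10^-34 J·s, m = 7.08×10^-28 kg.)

For an infinite well E_n = n²h²/(8mL²), so E_1 = h²/(8mL²) = (6.63×10^-34)²/(8·7.08×10^-28·(1.01×10^-10 m)²) = 7.608×10^-21 J.

E_1 = 7.61×10^-21 J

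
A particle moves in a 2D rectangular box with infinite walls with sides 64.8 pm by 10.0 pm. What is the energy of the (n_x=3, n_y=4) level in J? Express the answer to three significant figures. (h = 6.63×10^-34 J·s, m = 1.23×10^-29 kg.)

E = 7.24×10^-16 J

For a 2D rectangular well E = (h²/8m)·Σ n_i²/L_i² = (6.63×10^-34)²/(8·1.23×10^-29) · [3²/(64.8 pm)² + 4²/(10.0 pm)²].
Evaluating gives E = 7.24×10^-16 J.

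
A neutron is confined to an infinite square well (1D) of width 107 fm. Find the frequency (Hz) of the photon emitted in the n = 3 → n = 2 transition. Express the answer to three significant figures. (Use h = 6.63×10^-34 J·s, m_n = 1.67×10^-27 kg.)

E_1 = h²/(8m_nL²) = 2.874×10^-15 J and ΔE = (3² − 2²)E_1 = 1.437×10^-14 J.
f = ΔE/h = 1.437×10^-14/6.63×10^-34 = 2.17×10^19 Hz.

f = 2.17×10^19 Hz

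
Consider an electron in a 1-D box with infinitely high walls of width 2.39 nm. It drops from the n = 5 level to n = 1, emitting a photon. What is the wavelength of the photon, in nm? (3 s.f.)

E_1 = h²/(8m_eL²) = 1.055×10^-20 J, so ΔE = (5² − 1²)E_1 = 2.532×10^-19 J.
λ = hc/ΔE = (6.626×10^-34·2.998×10^8)/2.532×10^-19 = 7.85×10^-7 m = 785 nm.

λ = 785 nm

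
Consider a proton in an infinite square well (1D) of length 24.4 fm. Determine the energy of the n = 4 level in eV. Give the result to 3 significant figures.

E_4 = 5.50×10^6 eV

For an infinite well E_n = n²h²/(8m_pL²), so E_1 = h²/(8m_pL²) = (6.626×10^-34)²/(8·1.673×10^-27·(2.44×10^-14 m)²) = 5.510×10^-14 J.
Then E_4 = 4²·E_1 = 16·5.510×10^-14 J = 8.816×10^-13 J.
Converting, E_4 = 8.816×10^-13 J / (1.602×10^-19 J/eV) = 5.50×10^6 eV.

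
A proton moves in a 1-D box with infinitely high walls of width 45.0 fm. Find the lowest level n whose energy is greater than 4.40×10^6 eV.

n = 7

E_1 = h²/(8m_pL²) = 1.620×10^-14 J = 1.011×10^5 eV.
Need n² > 4.40×10^6/1.011×10^5 = 43.52, i.e. n > 6.597.
The smallest integer satisfying this is n = 7.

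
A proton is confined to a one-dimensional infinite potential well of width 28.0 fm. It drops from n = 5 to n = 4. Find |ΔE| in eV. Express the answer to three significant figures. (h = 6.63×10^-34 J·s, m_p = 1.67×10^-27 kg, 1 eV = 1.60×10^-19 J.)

E_1 = h²/(8m_pL²) = 4.197×10^-14 J.
|ΔE| = |5² − 4²|·E_1 = 9·4.197×10^-14 J = 3.777×10^-13 J = 2.36×10^6 eV.

|ΔE| = 2.36×10^6 eV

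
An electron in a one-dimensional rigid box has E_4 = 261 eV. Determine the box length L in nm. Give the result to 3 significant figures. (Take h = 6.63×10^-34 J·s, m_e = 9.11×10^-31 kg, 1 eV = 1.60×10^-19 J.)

From E_n = n²h²/(8m_eL²), L = n·h/√(8m_eE_n).
E_4 = 261 eV = 4.176×10^-17 J, so L = 4·6.63×10^-34/√(8·9.11×10^-31·4.176×10^-17) = 1.52×10^-10 m = 0.152 nm.

L = 0.152 nm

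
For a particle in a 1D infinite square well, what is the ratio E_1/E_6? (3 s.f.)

0.0278

E_n ∝ n², so E_1/E_6 = 1²/6² = 1/36 = 0.0278.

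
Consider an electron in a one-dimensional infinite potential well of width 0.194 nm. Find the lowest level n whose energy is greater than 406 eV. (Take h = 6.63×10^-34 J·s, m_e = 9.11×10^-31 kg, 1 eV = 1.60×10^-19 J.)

E_1 = h²/(8m_eL²) = 1.603×10^-18 J = 10.02 eV.
Need n² > 406/10.02 = 40.52, i.e. n > 6.366.
The smallest integer satisfying this is n = 7.

n = 7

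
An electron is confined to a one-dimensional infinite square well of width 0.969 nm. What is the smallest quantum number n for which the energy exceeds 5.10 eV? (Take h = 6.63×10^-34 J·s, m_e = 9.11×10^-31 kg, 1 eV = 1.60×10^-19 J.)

n = 4

E_1 = h²/(8m_eL²) = 6.423×10^-20 J = 0.4014 eV.
Need n² > 5.10/0.4014 = 12.71, i.e. n > 3.565.
The smallest integer satisfying this is n = 4.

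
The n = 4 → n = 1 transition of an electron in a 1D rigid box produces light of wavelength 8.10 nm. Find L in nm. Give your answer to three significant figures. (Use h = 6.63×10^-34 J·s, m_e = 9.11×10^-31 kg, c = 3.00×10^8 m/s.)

L = 0.192 nm

The photon carries ΔE = hc/λ = 6.63×10^-34·3.00×10^8/8.10×10^-9 m = 2.456×10^-17 J.
Since ΔE = (4² − 1²)E_1, E_1 = 1.637×10^-18 J, and L = h/√(8m_eE_1) = 1.92×10^-10 m = 0.192 nm.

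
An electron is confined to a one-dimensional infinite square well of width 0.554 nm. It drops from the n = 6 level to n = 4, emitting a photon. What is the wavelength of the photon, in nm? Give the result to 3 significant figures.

E_1 = h²/(8m_eL²) = 1.963×10^-19 J, so ΔE = (6² − 4²)E_1 = 3.926×10^-18 J.
λ = hc/ΔE = (6.626×10^-34·2.998×10^8)/3.926×10^-18 = 5.06×10^-8 m = 50.6 nm.

λ = 50.6 nm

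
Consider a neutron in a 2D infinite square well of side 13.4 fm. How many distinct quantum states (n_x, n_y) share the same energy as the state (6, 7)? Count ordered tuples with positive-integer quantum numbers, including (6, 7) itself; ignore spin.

The level has n_x² + n_y² = 85. The ordered positive-integer solutions are (2, 9), (6, 7), (7, 6), (9, 2).
That gives 4 states.

degeneracy = 4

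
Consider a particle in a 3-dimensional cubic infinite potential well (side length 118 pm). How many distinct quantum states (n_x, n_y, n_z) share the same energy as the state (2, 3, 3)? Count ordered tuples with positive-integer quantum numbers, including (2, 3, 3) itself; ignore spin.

The level has n_x² + n_y² + n_z² = 22. The ordered positive-integer solutions are (2, 3, 3), (3, 2, 3), (3, 3, 2).
That gives 3 states.

degeneracy = 3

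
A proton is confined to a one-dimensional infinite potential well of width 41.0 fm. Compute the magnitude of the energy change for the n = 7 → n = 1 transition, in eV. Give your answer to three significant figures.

|ΔE| = 5.85×10^6 eV

E_1 = h²/(8m_pL²) = 1.951×10^-14 J.
|ΔE| = |7² − 1²|·E_1 = 48·1.951×10^-14 J = 9.365×10^-13 J = 5.85×10^6 eV.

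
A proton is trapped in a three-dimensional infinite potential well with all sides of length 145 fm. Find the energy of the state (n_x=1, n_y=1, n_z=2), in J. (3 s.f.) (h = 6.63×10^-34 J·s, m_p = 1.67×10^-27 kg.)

E = 9.39×10^-15 J

For a 3D rectangular well E = (h²/8m_p)·Σ n_i²/L_i² = (6.63×10^-34)²/(8·1.67×10^-27) · [1²/(145 fm)² + 1²/(145 fm)² + 2²/(145 fm)²].
Evaluating gives E = 9.39×10^-15 J.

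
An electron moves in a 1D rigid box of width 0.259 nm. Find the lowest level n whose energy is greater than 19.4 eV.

E_1 = h²/(8m_eL²) = 8.981×10^-19 J = 5.606 eV.
Need n² > 19.4/5.606 = 3.461, i.e. n > 1.860.
The smallest integer satisfying this is n = 2.

n = 2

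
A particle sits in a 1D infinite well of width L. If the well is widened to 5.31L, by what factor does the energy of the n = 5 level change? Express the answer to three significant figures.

0.0355

E_n ∝ 1/L², so the energy scales by 1/5.31² = 0.0355.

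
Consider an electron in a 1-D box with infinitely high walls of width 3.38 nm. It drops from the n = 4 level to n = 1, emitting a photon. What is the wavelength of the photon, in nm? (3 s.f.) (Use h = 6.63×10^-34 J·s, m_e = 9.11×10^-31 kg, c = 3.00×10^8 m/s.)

E_1 = h²/(8m_eL²) = 5.279×10^-21 J, so ΔE = (4² − 1²)E_1 = 7.918×10^-20 J.
λ = hc/ΔE = (6.63×10^-34·3.00×10^8)/7.918×10^-20 = 2.51×10^-6 m = 2.51×10^3 nm.

λ = 2.51×10^3 nm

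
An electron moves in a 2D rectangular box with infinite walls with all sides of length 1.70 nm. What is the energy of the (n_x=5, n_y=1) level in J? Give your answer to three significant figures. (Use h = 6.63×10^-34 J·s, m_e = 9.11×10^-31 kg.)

For a 2D rectangular well E = (h²/8m_e)·Σ n_i²/L_i² = (6.63×10^-34)²/(8·9.11×10^-31) · [5²/(1.70 nm)² + 1²/(1.70 nm)²].
Evaluating gives E = 5.43×10^-19 J.

E = 5.43×10^-19 J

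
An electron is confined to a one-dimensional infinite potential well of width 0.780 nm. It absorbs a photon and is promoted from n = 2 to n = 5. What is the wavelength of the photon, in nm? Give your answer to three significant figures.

λ = 95.5 nm

E_1 = h²/(8m_eL²) = 9.903×10^-20 J, so ΔE = (5² − 2²)E_1 = 2.080×10^-18 J.
λ = hc/ΔE = (6.626×10^-34·2.998×10^8)/2.080×10^-18 = 9.55×10^-8 m = 95.5 nm.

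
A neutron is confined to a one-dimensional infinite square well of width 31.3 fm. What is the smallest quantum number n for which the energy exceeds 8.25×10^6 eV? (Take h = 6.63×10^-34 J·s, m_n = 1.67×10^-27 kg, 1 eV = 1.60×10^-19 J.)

n = 7

E_1 = h²/(8m_nL²) = 3.358×10^-14 J = 2.099×10^5 eV.
Need n² > 8.25×10^6/2.099×10^5 = 39.30, i.e. n > 6.269.
The smallest integer satisfying this is n = 7.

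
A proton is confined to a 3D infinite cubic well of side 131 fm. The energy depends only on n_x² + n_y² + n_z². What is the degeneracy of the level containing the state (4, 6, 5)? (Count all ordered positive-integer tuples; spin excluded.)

degeneracy = 12

The level has n_x² + n_y² + n_z² = 77. The ordered positive-integer solutions are (2, 3, 8), (2, 8, 3), (3, 2, 8), (3, 8, 2), (4, 5, 6), (4, 6, 5), (5, 4, 6), (5, 6, 4), (6, 4, 5), (6, 5, 4), (8, 2, 3), (8, 3, 2).
That gives 12 states.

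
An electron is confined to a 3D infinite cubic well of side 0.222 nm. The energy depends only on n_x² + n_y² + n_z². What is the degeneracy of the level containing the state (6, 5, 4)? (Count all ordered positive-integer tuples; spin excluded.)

degeneracy = 12

The level has n_x² + n_y² + n_z² = 77. The ordered positive-integer solutions are (2, 3, 8), (2, 8, 3), (3, 2, 8), (3, 8, 2), (4, 5, 6), (4, 6, 5), (5, 4, 6), (5, 6, 4), (6, 4, 5), (6, 5, 4), (8, 2, 3), (8, 3, 2).
That gives 12 states.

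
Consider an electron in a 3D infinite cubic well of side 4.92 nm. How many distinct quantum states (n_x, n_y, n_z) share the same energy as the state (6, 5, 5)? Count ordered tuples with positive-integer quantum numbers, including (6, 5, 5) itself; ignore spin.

degeneracy = 15

The level has n_x² + n_y² + n_z² = 86. The ordered positive-integer solutions are (1, 2, 9), (1, 6, 7), (1, 7, 6), (1, 9, 2), (2, 1, 9), (2, 9, 1), (5, 5, 6), (5, 6, 5), (6, 1, 7), (6, 5, 5), (6, 7, 1), (7, 1, 6), (7, 6, 1), (9, 1, 2), (9, 2, 1).
That gives 15 states.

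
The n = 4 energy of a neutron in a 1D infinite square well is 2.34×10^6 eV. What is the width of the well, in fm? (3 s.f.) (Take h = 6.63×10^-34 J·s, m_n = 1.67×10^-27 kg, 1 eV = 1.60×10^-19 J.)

From E_n = n²h²/(8m_nL²), L = n·h/√(8m_nE_n).
E_4 = 2.34×10^6 eV = 3.744×10^-13 J, so L = 4·6.63×10^-34/√(8·1.67×10^-27·3.744×10^-13) = 3.75×10^-14 m = 37.5 fm.

L = 37.5 fm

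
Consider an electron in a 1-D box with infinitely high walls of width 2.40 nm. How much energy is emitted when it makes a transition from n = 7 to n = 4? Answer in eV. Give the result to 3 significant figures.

E_1 = h²/(8m_eL²) = 1.046×10^-20 J.
|ΔE| = |7² − 4²|·E_1 = 33·1.046×10^-20 J = 3.452×10^-19 J = 2.15 eV.

|ΔE| = 2.15 eV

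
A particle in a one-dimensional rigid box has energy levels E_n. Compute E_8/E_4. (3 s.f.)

4.00

E_n ∝ n², so E_8/E_4 = 8²/4² = 64/16 = 4.00.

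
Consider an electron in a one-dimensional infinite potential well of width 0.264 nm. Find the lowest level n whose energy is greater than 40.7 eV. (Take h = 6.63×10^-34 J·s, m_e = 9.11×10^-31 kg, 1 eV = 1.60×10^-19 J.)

E_1 = h²/(8m_eL²) = 8.654×10^-19 J = 5.409 eV.
Need n² > 40.7/5.409 = 7.524, i.e. n > 2.743.
The smallest integer satisfying this is n = 3.

n = 3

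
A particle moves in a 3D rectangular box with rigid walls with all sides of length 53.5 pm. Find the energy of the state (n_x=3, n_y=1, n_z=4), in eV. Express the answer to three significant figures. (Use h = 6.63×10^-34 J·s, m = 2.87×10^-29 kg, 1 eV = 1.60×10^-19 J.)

For a 3D rectangular well E = (h²/8m)·Σ n_i²/L_i² = (6.63×10^-34)²/(8·2.87×10^-29) · [3²/(53.5 pm)² + 1²/(53.5 pm)² + 4²/(53.5 pm)²].
Evaluating gives E = 1.739×10^-17 J = 109 eV.

E = 109 eV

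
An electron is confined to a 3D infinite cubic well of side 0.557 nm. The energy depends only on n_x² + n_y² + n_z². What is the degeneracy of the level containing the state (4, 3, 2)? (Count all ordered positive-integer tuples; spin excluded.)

degeneracy = 6

The level has n_x² + n_y² + n_z² = 29. The ordered positive-integer solutions are (2, 3, 4), (2, 4, 3), (3, 2, 4), (3, 4, 2), (4, 2, 3), (4, 3, 2).
That gives 6 states.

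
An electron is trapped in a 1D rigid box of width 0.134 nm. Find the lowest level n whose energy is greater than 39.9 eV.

E_1 = h²/(8m_eL²) = 3.355×10^-18 J = 20.94 eV.
Need n² > 39.9/20.94 = 1.905, i.e. n > 1.380.
The smallest integer satisfying this is n = 2.

n = 2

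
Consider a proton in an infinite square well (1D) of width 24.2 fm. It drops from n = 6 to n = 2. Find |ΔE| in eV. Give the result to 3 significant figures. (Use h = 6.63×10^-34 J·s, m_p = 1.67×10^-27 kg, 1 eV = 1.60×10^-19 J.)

E_1 = h²/(8m_pL²) = 5.618×10^-14 J.
|ΔE| = |6² − 2²|·E_1 = 32·5.618×10^-14 J = 1.798×10^-12 J = 1.12×10^7 eV.

|ΔE| = 1.12×10^7 eV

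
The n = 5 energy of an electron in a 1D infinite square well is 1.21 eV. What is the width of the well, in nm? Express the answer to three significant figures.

L = 2.79 nm

From E_n = n²h²/(8m_eL²), L = n·h/√(8m_eE_n).
E_5 = 1.21 eV = 1.938×10^-19 J, so L = 5·6.626×10^-34/√(8·9.109×10^-31·1.938×10^-19) = 2.79×10^-9 m = 2.79 nm.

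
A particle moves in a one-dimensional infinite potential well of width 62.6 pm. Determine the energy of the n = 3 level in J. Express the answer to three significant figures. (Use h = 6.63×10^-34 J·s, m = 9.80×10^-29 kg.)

For an infinite well E_n = n²h²/(8mL²), so E_1 = h²/(8mL²) = (6.63×10^-34)²/(8·9.80×10^-29·(6.26×10^-11 m)²) = 1.431×10^-19 J.
Then E_3 = 3²·E_1 = 9·1.431×10^-19 J = 1.29×10^-18 J.

E_3 = 1.29×10^-18 J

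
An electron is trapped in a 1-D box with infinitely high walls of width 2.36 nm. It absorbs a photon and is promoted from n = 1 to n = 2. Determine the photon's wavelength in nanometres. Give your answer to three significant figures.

λ = 6.12×10^3 nm

E_1 = h²/(8m_eL²) = 1.082×10^-20 J, so ΔE = (2² − 1²)E_1 = 3.246×10^-20 J.
λ = hc/ΔE = (6.626×10^-34·2.998×10^8)/3.246×10^-20 = 6.12×10^-6 m = 6.12×10^3 nm.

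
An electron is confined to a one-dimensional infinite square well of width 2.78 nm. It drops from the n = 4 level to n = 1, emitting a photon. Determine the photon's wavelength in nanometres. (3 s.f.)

E_1 = h²/(8m_eL²) = 7.796×10^-21 J, so ΔE = (4² − 1²)E_1 = 1.169×10^-19 J.
λ = hc/ΔE = (6.626×10^-34·2.998×10^8)/1.169×10^-19 = 1.70×10^-6 m = 1.70×10^3 nm.

λ = 1.70×10^3 nm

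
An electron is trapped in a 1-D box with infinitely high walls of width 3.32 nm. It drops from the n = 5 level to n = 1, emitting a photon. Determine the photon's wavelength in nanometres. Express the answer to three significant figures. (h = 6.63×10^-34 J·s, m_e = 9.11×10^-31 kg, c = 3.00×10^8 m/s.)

E_1 = h²/(8m_eL²) = 5.472×10^-21 J, so ΔE = (5² − 1²)E_1 = 1.313×10^-19 J.
λ = hc/ΔE = (6.63×10^-34·3.00×10^8)/1.313×10^-19 = 1.51×10^-6 m = 1.51×10^3 nm.

λ = 1.51×10^3 nm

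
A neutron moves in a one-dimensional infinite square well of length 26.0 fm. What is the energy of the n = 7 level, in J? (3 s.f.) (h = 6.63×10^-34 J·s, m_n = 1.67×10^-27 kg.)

For an infinite well E_n = n²h²/(8m_nL²), so E_1 = h²/(8m_nL²) = (6.63×10^-34)²/(8·1.67×10^-27·(2.60×10^-14 m)²) = 4.867×10^-14 J.
Then E_7 = 7²·E_1 = 49·4.867×10^-14 J = 2.38×10^-12 J.

E_7 = 2.38×10^-12 J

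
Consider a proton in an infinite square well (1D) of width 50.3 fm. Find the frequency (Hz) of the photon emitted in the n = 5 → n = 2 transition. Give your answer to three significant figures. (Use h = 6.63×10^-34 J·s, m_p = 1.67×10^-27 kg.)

E_1 = h²/(8m_pL²) = 1.300×10^-14 J and ΔE = (5² − 2²)E_1 = 2.730×10^-13 J.
f = ΔE/h = 2.730×10^-13/6.63×10^-34 = 4.12×10^20 Hz.

f = 4.12×10^20 Hz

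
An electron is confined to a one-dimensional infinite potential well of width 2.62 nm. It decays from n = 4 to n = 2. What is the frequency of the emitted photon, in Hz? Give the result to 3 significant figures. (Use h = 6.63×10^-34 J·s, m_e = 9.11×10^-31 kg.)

f = 1.59×10^14 Hz

E_1 = h²/(8m_eL²) = 8.787×10^-21 J and ΔE = (4² − 2²)E_1 = 1.054×10^-19 J.
f = ΔE/h = 1.054×10^-19/6.63×10^-34 = 1.59×10^14 Hz.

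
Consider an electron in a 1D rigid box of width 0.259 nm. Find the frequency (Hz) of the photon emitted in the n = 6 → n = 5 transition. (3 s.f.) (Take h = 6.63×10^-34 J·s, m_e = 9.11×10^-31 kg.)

E_1 = h²/(8m_eL²) = 8.991×10^-19 J and ΔE = (6² − 5²)E_1 = 9.890×10^-18 J.
f = ΔE/h = 9.890×10^-18/6.63×10^-34 = 1.49×10^16 Hz.

f = 1.49×10^16 Hz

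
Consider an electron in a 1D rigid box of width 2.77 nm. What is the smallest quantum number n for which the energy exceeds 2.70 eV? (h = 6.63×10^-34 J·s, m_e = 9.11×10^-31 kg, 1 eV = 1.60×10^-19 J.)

E_1 = h²/(8m_eL²) = 7.861×10^-21 J = 0.04913 eV.
Need n² > 2.70/0.04913 = 54.96, i.e. n > 7.414.
The smallest integer satisfying this is n = 8.

n = 8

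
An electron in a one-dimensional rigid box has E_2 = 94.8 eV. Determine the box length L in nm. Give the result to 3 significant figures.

From E_n = n²h²/(8m_eL²), L = n·h/√(8m_eE_n).
E_2 = 94.8 eV = 1.519×10^-17 J, so L = 2·6.626×10^-34/√(8·9.109×10^-31·1.519×10^-17) = 1.26×10^-10 m = 0.126 nm.

L = 0.126 nm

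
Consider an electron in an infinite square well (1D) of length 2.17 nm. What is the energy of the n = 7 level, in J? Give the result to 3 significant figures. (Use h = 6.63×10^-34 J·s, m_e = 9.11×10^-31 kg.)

E_7 = 6.28×10^-19 J

For an infinite well E_n = n²h²/(8m_eL²), so E_1 = h²/(8m_eL²) = (6.63×10^-34)²/(8·9.11×10^-31·(2.17×10^-9 m)²) = 1.281×10^-20 J.
Then E_7 = 7²·E_1 = 49·1.281×10^-20 J = 6.28×10^-19 J.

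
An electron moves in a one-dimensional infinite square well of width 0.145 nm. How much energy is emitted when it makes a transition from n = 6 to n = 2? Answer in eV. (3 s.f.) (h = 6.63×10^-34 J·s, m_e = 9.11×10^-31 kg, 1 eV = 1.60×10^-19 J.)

|ΔE| = 574 eV

E_1 = h²/(8m_eL²) = 2.869×10^-18 J.
|ΔE| = |6² − 2²|·E_1 = 32·2.869×10^-18 J = 9.181×10^-17 J = 574 eV.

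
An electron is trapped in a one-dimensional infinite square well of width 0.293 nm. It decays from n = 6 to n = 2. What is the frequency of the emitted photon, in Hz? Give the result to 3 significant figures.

f = 3.39×10^16 Hz

E_1 = h²/(8m_eL²) = 7.018×10^-19 J and ΔE = (6² − 2²)E_1 = 2.246×10^-17 J.
f = ΔE/h = 2.246×10^-17/6.626×10^-34 = 3.39×10^16 Hz.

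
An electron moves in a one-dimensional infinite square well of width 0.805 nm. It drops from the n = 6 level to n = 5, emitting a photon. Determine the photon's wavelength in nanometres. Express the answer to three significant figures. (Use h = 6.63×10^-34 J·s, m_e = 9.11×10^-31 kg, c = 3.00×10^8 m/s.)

E_1 = h²/(8m_eL²) = 9.307×10^-20 J, so ΔE = (6² − 5²)E_1 = 1.024×10^-18 J.
λ = hc/ΔE = (6.63×10^-34·3.00×10^8)/1.024×10^-18 = 1.94×10^-7 m = 194 nm.

λ = 194 nm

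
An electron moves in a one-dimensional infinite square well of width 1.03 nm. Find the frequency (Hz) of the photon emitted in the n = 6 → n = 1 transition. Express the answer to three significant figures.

f = 3.00×10^15 Hz

E_1 = h²/(8m_eL²) = 5.679×10^-20 J and ΔE = (6² − 1²)E_1 = 1.988×10^-18 J.
f = ΔE/h = 1.988×10^-18/6.626×10^-34 = 3.00×10^15 Hz.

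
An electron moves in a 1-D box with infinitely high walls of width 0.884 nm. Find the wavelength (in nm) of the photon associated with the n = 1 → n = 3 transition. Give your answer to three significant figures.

λ = 322 nm

E_1 = h²/(8m_eL²) = 7.710×10^-20 J, so ΔE = (3² − 1²)E_1 = 6.168×10^-19 J.
λ = hc/ΔE = (6.626×10^-34·2.998×10^8)/6.168×10^-19 = 3.22×10^-7 m = 322 nm.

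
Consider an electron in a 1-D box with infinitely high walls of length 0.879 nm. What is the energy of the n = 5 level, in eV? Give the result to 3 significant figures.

For an infinite well E_n = n²h²/(8m_eL²), so E_1 = h²/(8m_eL²) = (6.626×10^-34)²/(8·9.109×10^-31·(8.79×10^-10 m)²) = 7.798×10^-20 J.
Then E_5 = 5²·E_1 = 25·7.798×10^-20 J = 1.949×10^-18 J.
Converting, E_5 = 1.949×10^-18 J / (1.602×10^-19 J/eV) = 12.2 eV.

E_5 = 12.2 eV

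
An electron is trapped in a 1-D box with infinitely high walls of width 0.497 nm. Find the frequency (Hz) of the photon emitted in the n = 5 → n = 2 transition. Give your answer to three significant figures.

E_1 = h²/(8m_eL²) = 2.439×10^-19 J and ΔE = (5² − 2²)E_1 = 5.122×10^-18 J.
f = ΔE/h = 5.122×10^-18/6.626×10^-34 = 7.73×10^15 Hz.

f = 7.73×10^15 Hz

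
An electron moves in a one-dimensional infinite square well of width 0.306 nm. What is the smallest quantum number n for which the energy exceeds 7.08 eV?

E_1 = h²/(8m_eL²) = 6.434×10^-19 J = 4.016 eV.
Need n² > 7.08/4.016 = 1.763, i.e. n > 1.328.
The smallest integer satisfying this is n = 2.

n = 2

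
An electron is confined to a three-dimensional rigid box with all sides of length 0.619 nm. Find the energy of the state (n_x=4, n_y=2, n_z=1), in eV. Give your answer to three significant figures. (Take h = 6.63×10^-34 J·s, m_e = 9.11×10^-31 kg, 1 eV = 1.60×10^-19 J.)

E = 20.7 eV

For a 3D rectangular well E = (h²/8m_e)·Σ n_i²/L_i² = (6.63×10^-34)²/(8·9.11×10^-31) · [4²/(0.619 nm)² + 2²/(0.619 nm)² + 1²/(0.619 nm)²].
Evaluating gives E = 3.306×10^-18 J = 20.7 eV.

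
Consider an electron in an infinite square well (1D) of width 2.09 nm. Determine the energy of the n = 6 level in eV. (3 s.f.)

E_6 = 3.10 eV

For an infinite well E_n = n²h²/(8m_eL²), so E_1 = h²/(8m_eL²) = (6.626×10^-34)²/(8·9.109×10^-31·(2.09×10^-9 m)²) = 1.379×10^-20 J.
Then E_6 = 6²·E_1 = 36·1.379×10^-20 J = 4.964×10^-19 J.
Converting, E_6 = 4.964×10^-19 J / (1.602×10^-19 J/eV) = 3.10 eV.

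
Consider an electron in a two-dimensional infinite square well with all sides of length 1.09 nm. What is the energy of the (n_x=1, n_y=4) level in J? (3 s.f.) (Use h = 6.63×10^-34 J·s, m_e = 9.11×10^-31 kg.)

For a 2D rectangular well E = (h²/8m_e)·Σ n_i²/L_i² = (6.63×10^-34)²/(8·9.11×10^-31) · [1²/(1.09 nm)² + 4²/(1.09 nm)²].
Evaluating gives E = 8.63×10^-19 J.

E = 8.63×10^-19 J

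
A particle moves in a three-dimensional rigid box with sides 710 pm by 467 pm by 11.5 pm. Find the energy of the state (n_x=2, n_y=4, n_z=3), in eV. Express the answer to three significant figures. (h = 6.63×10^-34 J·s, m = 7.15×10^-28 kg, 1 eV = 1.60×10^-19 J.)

For a 3D rectangular well E = (h²/8m)·Σ n_i²/L_i² = (6.63×10^-34)²/(8·7.15×10^-28) · [2²/(710 pm)² + 4²/(467 pm)² + 3²/(11.5 pm)²].
Evaluating gives E = 5.236×10^-18 J = 32.7 eV.

E = 32.7 eV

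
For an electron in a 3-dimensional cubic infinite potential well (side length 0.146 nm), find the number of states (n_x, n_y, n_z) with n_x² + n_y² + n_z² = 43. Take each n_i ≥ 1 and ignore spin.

The level has n_x² + n_y² + n_z² = 43. The ordered positive-integer solutions are (3, 3, 5), (3, 5, 3), (5, 3, 3).
That gives 3 states.

degeneracy = 3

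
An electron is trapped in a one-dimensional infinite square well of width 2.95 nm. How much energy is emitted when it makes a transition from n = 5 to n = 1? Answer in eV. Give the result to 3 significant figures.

E_1 = h²/(8m_eL²) = 6.923×10^-21 J.
|ΔE| = |5² − 1²|·E_1 = 24·6.923×10^-21 J = 1.662×10^-19 J = 1.04 eV.

|ΔE| = 1.04 eV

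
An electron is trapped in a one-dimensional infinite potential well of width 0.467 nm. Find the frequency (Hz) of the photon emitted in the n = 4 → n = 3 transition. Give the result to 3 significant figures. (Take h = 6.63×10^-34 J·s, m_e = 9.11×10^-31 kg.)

f = 2.92×10^15 Hz

E_1 = h²/(8m_eL²) = 2.766×10^-19 J and ΔE = (4² − 3²)E_1 = 1.936×10^-18 J.
f = ΔE/h = 1.936×10^-18/6.63×10^-34 = 2.92×10^15 Hz.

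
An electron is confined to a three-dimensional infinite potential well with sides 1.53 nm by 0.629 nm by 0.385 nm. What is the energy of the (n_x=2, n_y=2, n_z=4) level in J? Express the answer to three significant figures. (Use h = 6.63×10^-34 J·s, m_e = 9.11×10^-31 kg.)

For a 3D rectangular well E = (h²/8m_e)·Σ n_i²/L_i² = (6.63×10^-34)²/(8·9.11×10^-31) · [2²/(1.53 nm)² + 2²/(0.629 nm)² + 4²/(0.385 nm)²].
Evaluating gives E = 7.22×10^-18 J.

E = 7.22×10^-18 J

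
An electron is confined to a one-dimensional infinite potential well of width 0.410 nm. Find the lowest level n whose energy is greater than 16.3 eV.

E_1 = h²/(8m_eL²) = 3.584×10^-19 J = 2.237 eV.
Need n² > 16.3/2.237 = 7.287, i.e. n > 2.699.
The smallest integer satisfying this is n = 3.

n = 3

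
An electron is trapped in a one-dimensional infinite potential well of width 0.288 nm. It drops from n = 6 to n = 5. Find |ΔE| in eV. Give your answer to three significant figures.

|ΔE| = 49.9 eV

E_1 = h²/(8m_eL²) = 7.264×10^-19 J.
|ΔE| = |6² − 5²|·E_1 = 11·7.264×10^-19 J = 7.990×10^-18 J = 49.9 eV.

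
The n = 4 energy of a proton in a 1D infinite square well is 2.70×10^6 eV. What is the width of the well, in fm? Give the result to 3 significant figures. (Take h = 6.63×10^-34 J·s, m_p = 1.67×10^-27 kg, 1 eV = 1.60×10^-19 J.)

L = 34.9 fm

From E_n = n²h²/(8m_pL²), L = n·h/√(8m_pE_n).
E_4 = 2.70×10^6 eV = 4.320×10^-13 J, so L = 4·6.63×10^-34/√(8·1.67×10^-27·4.320×10^-13) = 3.49×10^-14 m = 34.9 fm.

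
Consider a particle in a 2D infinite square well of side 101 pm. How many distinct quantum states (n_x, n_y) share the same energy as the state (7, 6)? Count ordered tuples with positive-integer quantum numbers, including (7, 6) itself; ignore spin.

degeneracy = 4

The level has n_x² + n_y² = 85. The ordered positive-integer solutions are (2, 9), (6, 7), (7, 6), (9, 2).
That gives 4 states.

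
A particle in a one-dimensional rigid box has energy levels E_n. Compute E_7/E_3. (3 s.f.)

E_n ∝ n², so E_7/E_3 = 7²/3² = 49/9 = 5.44.

5.44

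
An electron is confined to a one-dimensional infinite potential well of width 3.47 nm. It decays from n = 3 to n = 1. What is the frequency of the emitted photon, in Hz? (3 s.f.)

f = 6.04×10^13 Hz

E_1 = h²/(8m_eL²) = 5.004×10^-21 J and ΔE = (3² − 1²)E_1 = 4.003×10^-20 J.
f = ΔE/h = 4.003×10^-20/6.626×10^-34 = 6.04×10^13 Hz.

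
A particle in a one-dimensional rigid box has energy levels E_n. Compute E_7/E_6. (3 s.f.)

1.36

E_n ∝ n², so E_7/E_6 = 7²/6² = 49/36 = 1.36.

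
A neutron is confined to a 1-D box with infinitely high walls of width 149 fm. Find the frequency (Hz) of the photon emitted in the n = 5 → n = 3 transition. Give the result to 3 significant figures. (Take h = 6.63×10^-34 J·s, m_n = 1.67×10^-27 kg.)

f = 3.58×10^19 Hz

E_1 = h²/(8m_nL²) = 1.482×10^-15 J and ΔE = (5² − 3²)E_1 = 2.371×10^-14 J.
f = ΔE/h = 2.371×10^-14/6.63×10^-34 = 3.58×10^19 Hz.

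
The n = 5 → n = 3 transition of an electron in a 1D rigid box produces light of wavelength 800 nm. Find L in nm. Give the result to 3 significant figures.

L = 1.97 nm

The photon carries ΔE = hc/λ = 6.626×10^-34·2.998×10^8/8.00×10^-7 m = 2.483×10^-19 J.
Since ΔE = (5² − 3²)E_1, E_1 = 1.552×10^-20 J, and L = h/√(8m_eE_1) = 1.97×10^-9 m = 1.97 nm.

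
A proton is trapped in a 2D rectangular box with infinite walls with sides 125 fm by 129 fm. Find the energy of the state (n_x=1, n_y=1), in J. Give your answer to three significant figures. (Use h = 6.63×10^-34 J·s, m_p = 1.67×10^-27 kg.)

E = 4.08×10^-15 J

For a 2D rectangular well E = (h²/8m_p)·Σ n_i²/L_i² = (6.63×10^-34)²/(8·1.67×10^-27) · [1²/(125 fm)² + 1²/(129 fm)²].
Evaluating gives E = 4.08×10^-15 J.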